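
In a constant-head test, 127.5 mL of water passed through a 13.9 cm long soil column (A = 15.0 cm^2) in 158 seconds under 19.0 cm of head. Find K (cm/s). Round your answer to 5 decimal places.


Step 1: K = Q * L / (A * t * h)
Step 2: Numerator = 127.5 * 13.9 = 1772.25
Step 3: Denominator = 15.0 * 158 * 19.0 = 45030.0
Step 4: K = 1772.25 / 45030.0 = 0.03936 cm/s

0.03936


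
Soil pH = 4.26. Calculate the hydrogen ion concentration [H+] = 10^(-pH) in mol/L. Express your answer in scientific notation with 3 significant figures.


Step 1: [H+] = 10^(-pH)
Step 2: [H+] = 10^(-4.26)
Step 3: [H+] = 5.50e-05 mol/L

5.50e-05


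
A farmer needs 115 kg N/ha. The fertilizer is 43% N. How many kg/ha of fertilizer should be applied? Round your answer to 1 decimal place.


Step 1: Fertilizer rate = target N / (N content / 100)
Step 2: Rate = 115 / (43 / 100)
Step 3: Rate = 115 / 0.43
Step 4: Rate = 267.4 kg/ha

267.4


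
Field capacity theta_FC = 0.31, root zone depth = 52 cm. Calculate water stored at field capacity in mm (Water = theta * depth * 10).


Step 1: Water (mm) = theta_FC * depth (cm) * 10
Step 2: Water = 0.31 * 52 * 10
Step 3: Water = 161.2 mm

161.2


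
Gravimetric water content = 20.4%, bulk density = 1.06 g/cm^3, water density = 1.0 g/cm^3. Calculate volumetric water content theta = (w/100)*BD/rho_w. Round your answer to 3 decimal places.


Step 1: theta = (w / 100) * BD / rho_w
Step 2: theta = (20.4 / 100) * 1.06 / 1.0
Step 3: theta = 0.204 * 1.06
Step 4: theta = 0.216

0.216


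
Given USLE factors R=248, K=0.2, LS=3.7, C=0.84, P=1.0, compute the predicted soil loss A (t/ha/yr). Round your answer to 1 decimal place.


Step 1: A = R * K * LS * C * P
Step 2: R * K = 248 * 0.2 = 49.6
Step 3: (R*K) * LS = 49.6 * 3.7 = 183.52
Step 4: * C * P = 183.52 * 0.84 * 1.0 = 154.2
Step 5: A = 154.2 t/(ha*yr)

154.2


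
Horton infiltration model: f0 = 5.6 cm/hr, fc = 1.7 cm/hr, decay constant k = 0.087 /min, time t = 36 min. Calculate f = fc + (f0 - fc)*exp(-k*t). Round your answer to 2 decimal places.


Step 1: f = fc + (f0 - fc) * exp(-k * t)
Step 2: exp(-0.087 * 36) = 0.04363
Step 3: f = 1.7 + (5.6 - 1.7) * 0.04363
Step 4: f = 1.7 + 3.9 * 0.04363
Step 5: f = 1.87 cm/hr

1.87


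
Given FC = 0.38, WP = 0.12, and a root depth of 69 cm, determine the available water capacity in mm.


Step 1: Available water = (FC - WP) * depth * 10
Step 2: AW = (0.38 - 0.12) * 69 * 10
Step 3: AW = 0.26 * 69 * 10
Step 4: AW = 179.4 mm

179.4


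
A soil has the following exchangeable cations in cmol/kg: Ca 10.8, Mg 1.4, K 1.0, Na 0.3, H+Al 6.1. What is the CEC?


Step 1: CEC = Ca + Mg + K + Na + (H+Al)
Step 2: CEC = 10.8 + 1.4 + 1.0 + 0.3 + 6.1
Step 3: CEC = 19.6 cmol/kg

19.6


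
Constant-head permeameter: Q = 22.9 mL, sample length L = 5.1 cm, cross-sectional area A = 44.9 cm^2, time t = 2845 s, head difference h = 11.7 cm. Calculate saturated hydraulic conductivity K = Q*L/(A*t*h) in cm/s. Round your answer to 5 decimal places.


Step 1: K = Q * L / (A * t * h)
Step 2: Numerator = 22.9 * 5.1 = 116.79
Step 3: Denominator = 44.9 * 2845 * 11.7 = 1494563.85
Step 4: K = 116.79 / 1494563.85 = 0.00008 cm/s

0.00008


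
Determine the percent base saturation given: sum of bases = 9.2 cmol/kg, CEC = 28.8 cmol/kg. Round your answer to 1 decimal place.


Step 1: BS = 100 * (sum of bases) / CEC
Step 2: BS = 100 * 9.2 / 28.8
Step 3: BS = 31.9%

31.9


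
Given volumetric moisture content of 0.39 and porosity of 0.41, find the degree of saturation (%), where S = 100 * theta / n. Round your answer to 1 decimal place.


Step 1: S = 100 * theta_v / n
Step 2: S = 100 * 0.39 / 0.41
Step 3: S = 95.1%

95.1


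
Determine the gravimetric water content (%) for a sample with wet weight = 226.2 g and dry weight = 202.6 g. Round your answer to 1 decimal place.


Step 1: Water mass = wet - dry = 226.2 - 202.6 = 23.6 g
Step 2: w = 100 * water mass / dry mass
Step 3: w = 100 * 23.6 / 202.6 = 11.6%

11.6


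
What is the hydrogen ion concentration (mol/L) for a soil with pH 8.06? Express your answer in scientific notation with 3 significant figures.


Step 1: [H+] = 10^(-pH)
Step 2: [H+] = 10^(-8.06)
Step 3: [H+] = 8.71e-09 mol/L

8.71e-09


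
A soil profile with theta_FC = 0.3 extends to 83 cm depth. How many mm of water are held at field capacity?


Step 1: Water (mm) = theta_FC * depth (cm) * 10
Step 2: Water = 0.3 * 83 * 10
Step 3: Water = 249.0 mm

249.0


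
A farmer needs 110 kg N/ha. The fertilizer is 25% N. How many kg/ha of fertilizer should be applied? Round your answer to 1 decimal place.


Step 1: Fertilizer rate = target N / (N content / 100)
Step 2: Rate = 110 / (25 / 100)
Step 3: Rate = 110 / 0.25
Step 4: Rate = 440.0 kg/ha

440.0


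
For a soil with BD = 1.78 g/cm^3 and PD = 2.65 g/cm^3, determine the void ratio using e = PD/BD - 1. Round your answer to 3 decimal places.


Step 1: e = PD / BD - 1
Step 2: e = 2.65 / 1.78 - 1
Step 3: e = 1.48876 - 1
Step 4: e = 0.489

0.489


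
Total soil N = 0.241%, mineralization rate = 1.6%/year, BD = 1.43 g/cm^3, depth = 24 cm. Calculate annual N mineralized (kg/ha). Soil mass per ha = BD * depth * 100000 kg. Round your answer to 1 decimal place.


Step 1: Soil mass per ha = BD * depth * 100000 = 1.43 * 24 * 100000 = 3432000 kg
Step 2: Total N pool = soil mass * N%/100 = 3432000 * 0.241/100 = 8271.12 kg/ha
Step 3: N mineralized = N pool * rate%/100 = 8271.12 * 1.6/100 = 132.3 kg/ha/yr

132.3


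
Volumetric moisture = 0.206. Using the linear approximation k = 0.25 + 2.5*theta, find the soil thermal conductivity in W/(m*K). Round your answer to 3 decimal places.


Step 1: k = 0.25 + 2.5 * theta
Step 2: k = 0.25 + 2.5 * 0.206
Step 3: k = 0.25 + 0.515
Step 4: k = 0.765 W/(m*K)

0.765


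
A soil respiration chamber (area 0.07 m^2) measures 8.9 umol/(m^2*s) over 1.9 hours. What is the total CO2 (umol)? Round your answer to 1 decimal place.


Step 1: Convert time to seconds: 1.9 hr * 3600 = 6840.0 s
Step 2: Total = flux * area * time_s
Step 3: Total = 8.9 * 0.07 * 6840.0
Step 4: Total = 4261.3 umol

4261.3


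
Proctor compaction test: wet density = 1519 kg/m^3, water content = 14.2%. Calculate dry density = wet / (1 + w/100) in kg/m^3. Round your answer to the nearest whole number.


Step 1: Dry density = wet density / (1 + w/100)
Step 2: Dry density = 1519 / (1 + 14.2/100)
Step 3: Dry density = 1519 / 1.142
Step 4: Dry density = 1330 kg/m^3

1330


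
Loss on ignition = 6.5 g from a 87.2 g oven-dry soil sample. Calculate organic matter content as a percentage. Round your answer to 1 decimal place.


Step 1: OM% = 100 * LOI / sample mass
Step 2: OM = 100 * 6.5 / 87.2
Step 3: OM = 7.5%

7.5


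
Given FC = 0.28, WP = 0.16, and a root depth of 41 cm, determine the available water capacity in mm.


Step 1: Available water = (FC - WP) * depth * 10
Step 2: AW = (0.28 - 0.16) * 41 * 10
Step 3: AW = 0.12 * 41 * 10
Step 4: AW = 49.2 mm

49.2


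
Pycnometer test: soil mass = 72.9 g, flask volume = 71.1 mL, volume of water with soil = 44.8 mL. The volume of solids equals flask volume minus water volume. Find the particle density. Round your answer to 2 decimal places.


Step 1: Volume of solids = flask volume - water volume with soil
Step 2: V_solids = 71.1 - 44.8 = 26.3 mL
Step 3: Particle density = mass / V_solids = 72.9 / 26.3 = 2.77 g/cm^3

2.77


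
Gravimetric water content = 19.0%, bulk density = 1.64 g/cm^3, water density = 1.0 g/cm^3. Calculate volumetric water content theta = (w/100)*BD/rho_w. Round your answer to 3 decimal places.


Step 1: theta = (w / 100) * BD / rho_w
Step 2: theta = (19.0 / 100) * 1.64 / 1.0
Step 3: theta = 0.19 * 1.64
Step 4: theta = 0.312

0.312


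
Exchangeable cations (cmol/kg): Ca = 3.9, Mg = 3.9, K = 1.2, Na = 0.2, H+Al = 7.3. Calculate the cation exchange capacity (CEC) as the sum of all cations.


Step 1: CEC = Ca + Mg + K + Na + (H+Al)
Step 2: CEC = 3.9 + 3.9 + 1.2 + 0.2 + 7.3
Step 3: CEC = 16.5 cmol/kg

16.5


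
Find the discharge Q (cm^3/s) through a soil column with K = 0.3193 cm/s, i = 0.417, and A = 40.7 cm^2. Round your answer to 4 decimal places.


Step 1: Apply Darcy's law: Q = K * i * A
Step 2: Q = 0.3193 * 0.417 * 40.7
Step 3: Q = 5.4191 cm^3/s

5.4191


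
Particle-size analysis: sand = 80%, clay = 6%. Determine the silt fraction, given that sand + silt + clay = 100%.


Step 1: sand + silt + clay = 100%
Step 2: silt = 100 - sand - clay
Step 3: silt = 100 - 80 - 6
Step 4: silt = 14%

14


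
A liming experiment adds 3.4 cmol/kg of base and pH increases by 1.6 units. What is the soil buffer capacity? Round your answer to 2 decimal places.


Step 1: BC = change in base / change in pH
Step 2: BC = 3.4 / 1.6
Step 3: BC = 2.13 cmol/(kg*pH unit)

2.13


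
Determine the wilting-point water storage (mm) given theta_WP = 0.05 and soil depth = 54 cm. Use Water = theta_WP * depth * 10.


Step 1: Water (mm) = theta_WP * depth * 10
Step 2: Water = 0.05 * 54 * 10
Step 3: Water = 27.0 mm

27.0


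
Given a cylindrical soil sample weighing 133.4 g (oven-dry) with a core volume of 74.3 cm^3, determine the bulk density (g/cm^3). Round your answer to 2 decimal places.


Step 1: Identify the formula: BD = dry mass / volume
Step 2: Substitute values: BD = 133.4 / 74.3
Step 3: BD = 1.8 g/cm^3

1.8


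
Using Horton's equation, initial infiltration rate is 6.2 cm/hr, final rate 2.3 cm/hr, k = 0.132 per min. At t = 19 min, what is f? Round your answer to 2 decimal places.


Step 1: f = fc + (f0 - fc) * exp(-k * t)
Step 2: exp(-0.132 * 19) = 0.081431
Step 3: f = 2.3 + (6.2 - 2.3) * 0.081431
Step 4: f = 2.3 + 3.9 * 0.081431
Step 5: f = 2.62 cm/hr

2.62


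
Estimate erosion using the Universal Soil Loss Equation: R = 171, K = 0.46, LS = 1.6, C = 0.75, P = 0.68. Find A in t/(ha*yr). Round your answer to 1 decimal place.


Step 1: A = R * K * LS * C * P
Step 2: R * K = 171 * 0.46 = 78.66
Step 3: (R*K) * LS = 78.66 * 1.6 = 125.856
Step 4: * C * P = 125.856 * 0.75 * 0.68 = 64.2
Step 5: A = 64.2 t/(ha*yr)

64.2


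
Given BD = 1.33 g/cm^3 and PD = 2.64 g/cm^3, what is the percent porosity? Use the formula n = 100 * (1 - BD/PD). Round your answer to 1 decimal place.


Step 1: Formula: n = 100 * (1 - BD / PD)
Step 2: n = 100 * (1 - 1.33 / 2.64)
Step 3: n = 100 * (1 - 0.50379)
Step 4: n = 49.6%

49.6


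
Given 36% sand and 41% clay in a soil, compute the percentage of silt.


Step 1: sand + silt + clay = 100%
Step 2: silt = 100 - sand - clay
Step 3: silt = 100 - 36 - 41
Step 4: silt = 23%

23


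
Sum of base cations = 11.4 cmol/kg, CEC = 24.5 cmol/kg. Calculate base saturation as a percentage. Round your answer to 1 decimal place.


Step 1: BS = 100 * (sum of bases) / CEC
Step 2: BS = 100 * 11.4 / 24.5
Step 3: BS = 46.5%

46.5


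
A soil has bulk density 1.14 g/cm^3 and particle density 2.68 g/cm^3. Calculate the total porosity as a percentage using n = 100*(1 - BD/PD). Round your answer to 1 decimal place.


Step 1: Formula: n = 100 * (1 - BD / PD)
Step 2: n = 100 * (1 - 1.14 / 2.68)
Step 3: n = 100 * (1 - 0.42537)
Step 4: n = 57.5%

57.5


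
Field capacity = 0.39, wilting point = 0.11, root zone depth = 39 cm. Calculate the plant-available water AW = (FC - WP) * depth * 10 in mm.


Step 1: Available water = (FC - WP) * depth * 10
Step 2: AW = (0.39 - 0.11) * 39 * 10
Step 3: AW = 0.28 * 39 * 10
Step 4: AW = 109.2 mm

109.2


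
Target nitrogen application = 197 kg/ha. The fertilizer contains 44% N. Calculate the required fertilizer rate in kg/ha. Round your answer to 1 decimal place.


Step 1: Fertilizer rate = target N / (N content / 100)
Step 2: Rate = 197 / (44 / 100)
Step 3: Rate = 197 / 0.44
Step 4: Rate = 447.7 kg/ha

447.7


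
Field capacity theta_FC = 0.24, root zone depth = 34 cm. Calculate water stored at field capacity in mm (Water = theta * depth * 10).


Step 1: Water (mm) = theta_FC * depth (cm) * 10
Step 2: Water = 0.24 * 34 * 10
Step 3: Water = 81.6 mm

81.6


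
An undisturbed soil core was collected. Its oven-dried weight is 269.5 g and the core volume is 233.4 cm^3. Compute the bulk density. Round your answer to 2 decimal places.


Step 1: Identify the formula: BD = dry mass / volume
Step 2: Substitute values: BD = 269.5 / 233.4
Step 3: BD = 1.15 g/cm^3

1.15


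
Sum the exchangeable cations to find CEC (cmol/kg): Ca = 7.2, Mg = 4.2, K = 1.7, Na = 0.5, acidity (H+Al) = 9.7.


Step 1: CEC = Ca + Mg + K + Na + (H+Al)
Step 2: CEC = 7.2 + 4.2 + 1.7 + 0.5 + 9.7
Step 3: CEC = 23.3 cmol/kg

23.3


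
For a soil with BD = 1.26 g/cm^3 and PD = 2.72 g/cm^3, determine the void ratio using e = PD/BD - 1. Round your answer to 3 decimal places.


Step 1: e = PD / BD - 1
Step 2: e = 2.72 / 1.26 - 1
Step 3: e = 2.15873 - 1
Step 4: e = 1.159

1.159


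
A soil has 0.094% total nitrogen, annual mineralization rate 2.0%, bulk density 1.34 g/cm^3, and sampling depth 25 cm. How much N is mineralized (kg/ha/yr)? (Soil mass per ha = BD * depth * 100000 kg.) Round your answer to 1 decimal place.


Step 1: Soil mass per ha = BD * depth * 100000 = 1.34 * 25 * 100000 = 3350000 kg
Step 2: Total N pool = soil mass * N%/100 = 3350000 * 0.094/100 = 3149.0 kg/ha
Step 3: N mineralized = N pool * rate%/100 = 3149.0 * 2.0/100 = 63.0 kg/ha/yr

63.0


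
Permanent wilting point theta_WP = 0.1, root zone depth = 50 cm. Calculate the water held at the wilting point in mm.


Step 1: Water (mm) = theta_WP * depth * 10
Step 2: Water = 0.1 * 50 * 10
Step 3: Water = 50.0 mm

50.0


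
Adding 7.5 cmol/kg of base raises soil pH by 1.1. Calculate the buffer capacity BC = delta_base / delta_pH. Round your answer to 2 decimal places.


Step 1: BC = change in base / change in pH
Step 2: BC = 7.5 / 1.1
Step 3: BC = 6.82 cmol/(kg*pH unit)

6.82


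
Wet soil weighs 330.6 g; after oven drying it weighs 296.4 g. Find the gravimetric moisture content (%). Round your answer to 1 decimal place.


Step 1: Water mass = wet - dry = 330.6 - 296.4 = 34.2 g
Step 2: w = 100 * water mass / dry mass
Step 3: w = 100 * 34.2 / 296.4 = 11.5%

11.5


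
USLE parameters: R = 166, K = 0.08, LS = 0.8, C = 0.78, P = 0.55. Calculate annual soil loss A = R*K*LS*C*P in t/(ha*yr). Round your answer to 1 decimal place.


Step 1: A = R * K * LS * C * P
Step 2: R * K = 166 * 0.08 = 13.28
Step 3: (R*K) * LS = 13.28 * 0.8 = 10.624
Step 4: * C * P = 10.624 * 0.78 * 0.55 = 4.6
Step 5: A = 4.6 t/(ha*yr)

4.6


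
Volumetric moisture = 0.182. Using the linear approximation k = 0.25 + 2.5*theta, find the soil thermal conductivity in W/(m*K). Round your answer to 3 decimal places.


Step 1: k = 0.25 + 2.5 * theta
Step 2: k = 0.25 + 2.5 * 0.182
Step 3: k = 0.25 + 0.455
Step 4: k = 0.705 W/(m*K)

0.705


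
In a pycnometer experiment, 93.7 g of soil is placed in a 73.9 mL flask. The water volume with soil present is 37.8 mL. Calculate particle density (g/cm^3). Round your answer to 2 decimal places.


Step 1: Volume of solids = flask volume - water volume with soil
Step 2: V_solids = 73.9 - 37.8 = 36.1 mL
Step 3: Particle density = mass / V_solids = 93.7 / 36.1 = 2.6 g/cm^3

2.6


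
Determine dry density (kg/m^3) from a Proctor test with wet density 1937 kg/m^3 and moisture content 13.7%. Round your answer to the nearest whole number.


Step 1: Dry density = wet density / (1 + w/100)
Step 2: Dry density = 1937 / (1 + 13.7/100)
Step 3: Dry density = 1937 / 1.137
Step 4: Dry density = 1704 kg/m^3

1704


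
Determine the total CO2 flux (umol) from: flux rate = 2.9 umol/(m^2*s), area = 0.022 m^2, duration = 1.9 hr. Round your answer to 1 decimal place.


Step 1: Convert time to seconds: 1.9 hr * 3600 = 6840.0 s
Step 2: Total = flux * area * time_s
Step 3: Total = 2.9 * 0.022 * 6840.0
Step 4: Total = 436.4 umol

436.4


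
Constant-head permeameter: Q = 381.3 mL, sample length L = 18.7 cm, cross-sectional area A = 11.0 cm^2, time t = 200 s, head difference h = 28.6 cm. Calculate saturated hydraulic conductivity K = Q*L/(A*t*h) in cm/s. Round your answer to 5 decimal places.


Step 1: K = Q * L / (A * t * h)
Step 2: Numerator = 381.3 * 18.7 = 7130.31
Step 3: Denominator = 11.0 * 200 * 28.6 = 62920.0
Step 4: K = 7130.31 / 62920.0 = 0.11332 cm/s

0.11332


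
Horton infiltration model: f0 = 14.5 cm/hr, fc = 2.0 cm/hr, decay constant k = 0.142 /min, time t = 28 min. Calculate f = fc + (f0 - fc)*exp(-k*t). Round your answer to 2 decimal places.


Step 1: f = fc + (f0 - fc) * exp(-k * t)
Step 2: exp(-0.142 * 28) = 0.018761
Step 3: f = 2.0 + (14.5 - 2.0) * 0.018761
Step 4: f = 2.0 + 12.5 * 0.018761
Step 5: f = 2.23 cm/hr

2.23


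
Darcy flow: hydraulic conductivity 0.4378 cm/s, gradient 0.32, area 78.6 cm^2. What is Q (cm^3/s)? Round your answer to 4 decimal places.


Step 1: Apply Darcy's law: Q = K * i * A
Step 2: Q = 0.4378 * 0.32 * 78.6
Step 3: Q = 11.0115 cm^3/s

11.0115


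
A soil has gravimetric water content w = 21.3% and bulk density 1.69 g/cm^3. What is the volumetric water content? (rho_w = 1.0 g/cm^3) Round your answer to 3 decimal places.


Step 1: theta = (w / 100) * BD / rho_w
Step 2: theta = (21.3 / 100) * 1.69 / 1.0
Step 3: theta = 0.213 * 1.69
Step 4: theta = 0.36

0.36


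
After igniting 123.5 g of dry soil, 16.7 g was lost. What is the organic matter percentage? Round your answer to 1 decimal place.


Step 1: OM% = 100 * LOI / sample mass
Step 2: OM = 100 * 16.7 / 123.5
Step 3: OM = 13.5%

13.5


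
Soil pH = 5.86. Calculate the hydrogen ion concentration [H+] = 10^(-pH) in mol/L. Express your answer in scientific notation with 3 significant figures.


Step 1: [H+] = 10^(-pH)
Step 2: [H+] = 10^(-5.86)
Step 3: [H+] = 1.38e-06 mol/L

1.38e-06


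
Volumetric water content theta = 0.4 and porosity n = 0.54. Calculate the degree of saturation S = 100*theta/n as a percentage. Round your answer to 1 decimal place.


Step 1: S = 100 * theta_v / n
Step 2: S = 100 * 0.4 / 0.54
Step 3: S = 74.1%

74.1


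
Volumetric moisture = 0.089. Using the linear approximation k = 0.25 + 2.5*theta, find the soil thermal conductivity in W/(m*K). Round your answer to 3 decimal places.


Step 1: k = 0.25 + 2.5 * theta
Step 2: k = 0.25 + 2.5 * 0.089
Step 3: k = 0.25 + 0.223
Step 4: k = 0.473 W/(m*K)

0.473


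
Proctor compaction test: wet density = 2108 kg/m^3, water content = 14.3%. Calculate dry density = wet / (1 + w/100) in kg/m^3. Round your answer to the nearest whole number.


Step 1: Dry density = wet density / (1 + w/100)
Step 2: Dry density = 2108 / (1 + 14.3/100)
Step 3: Dry density = 2108 / 1.143
Step 4: Dry density = 1844 kg/m^3

1844


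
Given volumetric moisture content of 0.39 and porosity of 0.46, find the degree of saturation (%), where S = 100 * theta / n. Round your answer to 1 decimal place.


Step 1: S = 100 * theta_v / n
Step 2: S = 100 * 0.39 / 0.46
Step 3: S = 84.8%

84.8


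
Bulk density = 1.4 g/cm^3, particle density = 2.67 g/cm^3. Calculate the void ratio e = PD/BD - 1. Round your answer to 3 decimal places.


Step 1: e = PD / BD - 1
Step 2: e = 2.67 / 1.4 - 1
Step 3: e = 1.90714 - 1
Step 4: e = 0.907

0.907


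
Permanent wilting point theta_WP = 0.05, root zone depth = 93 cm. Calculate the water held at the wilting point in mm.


Step 1: Water (mm) = theta_WP * depth * 10
Step 2: Water = 0.05 * 93 * 10
Step 3: Water = 46.5 mm

46.5


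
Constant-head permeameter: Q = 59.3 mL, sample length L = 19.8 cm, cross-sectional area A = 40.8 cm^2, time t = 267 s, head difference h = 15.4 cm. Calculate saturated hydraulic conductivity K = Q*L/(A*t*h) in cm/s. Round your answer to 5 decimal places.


Step 1: K = Q * L / (A * t * h)
Step 2: Numerator = 59.3 * 19.8 = 1174.14
Step 3: Denominator = 40.8 * 267 * 15.4 = 167761.44
Step 4: K = 1174.14 / 167761.44 = 0.007 cm/s

0.007


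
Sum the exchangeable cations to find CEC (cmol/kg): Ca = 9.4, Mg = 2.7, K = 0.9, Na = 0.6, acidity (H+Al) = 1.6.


Step 1: CEC = Ca + Mg + K + Na + (H+Al)
Step 2: CEC = 9.4 + 2.7 + 0.9 + 0.6 + 1.6
Step 3: CEC = 15.2 cmol/kg

15.2


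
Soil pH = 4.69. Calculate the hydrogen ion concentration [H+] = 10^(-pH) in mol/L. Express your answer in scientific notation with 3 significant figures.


Step 1: [H+] = 10^(-pH)
Step 2: [H+] = 10^(-4.69)
Step 3: [H+] = 2.04e-05 mol/L

2.04e-05


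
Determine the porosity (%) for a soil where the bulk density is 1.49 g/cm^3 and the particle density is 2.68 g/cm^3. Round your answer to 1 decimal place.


Step 1: Formula: n = 100 * (1 - BD / PD)
Step 2: n = 100 * (1 - 1.49 / 2.68)
Step 3: n = 100 * (1 - 0.55597)
Step 4: n = 44.4%

44.4


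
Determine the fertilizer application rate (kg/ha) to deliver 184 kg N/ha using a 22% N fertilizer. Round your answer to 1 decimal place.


Step 1: Fertilizer rate = target N / (N content / 100)
Step 2: Rate = 184 / (22 / 100)
Step 3: Rate = 184 / 0.22
Step 4: Rate = 836.4 kg/ha

836.4


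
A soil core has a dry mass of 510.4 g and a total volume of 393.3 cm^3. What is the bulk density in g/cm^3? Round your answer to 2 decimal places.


Step 1: Identify the formula: BD = dry mass / volume
Step 2: Substitute values: BD = 510.4 / 393.3
Step 3: BD = 1.3 g/cm^3

1.3


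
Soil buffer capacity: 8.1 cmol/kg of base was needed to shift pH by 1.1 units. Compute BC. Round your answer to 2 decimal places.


Step 1: BC = change in base / change in pH
Step 2: BC = 8.1 / 1.1
Step 3: BC = 7.36 cmol/(kg*pH unit)

7.36


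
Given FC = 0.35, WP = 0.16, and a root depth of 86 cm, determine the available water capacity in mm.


Step 1: Available water = (FC - WP) * depth * 10
Step 2: AW = (0.35 - 0.16) * 86 * 10
Step 3: AW = 0.19 * 86 * 10
Step 4: AW = 163.4 mm

163.4


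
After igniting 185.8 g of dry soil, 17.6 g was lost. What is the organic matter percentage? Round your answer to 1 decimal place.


Step 1: OM% = 100 * LOI / sample mass
Step 2: OM = 100 * 17.6 / 185.8
Step 3: OM = 9.5%

9.5


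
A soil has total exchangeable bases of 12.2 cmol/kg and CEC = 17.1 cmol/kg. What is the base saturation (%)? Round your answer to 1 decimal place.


Step 1: BS = 100 * (sum of bases) / CEC
Step 2: BS = 100 * 12.2 / 17.1
Step 3: BS = 71.3%

71.3


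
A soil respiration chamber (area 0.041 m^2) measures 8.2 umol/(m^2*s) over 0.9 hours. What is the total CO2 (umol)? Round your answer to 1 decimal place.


Step 1: Convert time to seconds: 0.9 hr * 3600 = 3240.0 s
Step 2: Total = flux * area * time_s
Step 3: Total = 8.2 * 0.041 * 3240.0
Step 4: Total = 1089.3 umol

1089.3


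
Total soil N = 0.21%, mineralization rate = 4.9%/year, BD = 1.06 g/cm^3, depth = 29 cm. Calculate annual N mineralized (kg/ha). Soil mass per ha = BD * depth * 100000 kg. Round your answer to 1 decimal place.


Step 1: Soil mass per ha = BD * depth * 100000 = 1.06 * 29 * 100000 = 3074000 kg
Step 2: Total N pool = soil mass * N%/100 = 3074000 * 0.21/100 = 6455.4 kg/ha
Step 3: N mineralized = N pool * rate%/100 = 6455.4 * 4.9/100 = 316.3 kg/ha/yr

316.3


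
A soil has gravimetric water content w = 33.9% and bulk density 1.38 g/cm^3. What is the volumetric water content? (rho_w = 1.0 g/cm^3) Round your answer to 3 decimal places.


Step 1: theta = (w / 100) * BD / rho_w
Step 2: theta = (33.9 / 100) * 1.38 / 1.0
Step 3: theta = 0.339 * 1.38
Step 4: theta = 0.468

0.468


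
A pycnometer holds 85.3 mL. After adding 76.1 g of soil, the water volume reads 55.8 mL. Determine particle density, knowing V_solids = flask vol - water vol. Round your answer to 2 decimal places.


Step 1: Volume of solids = flask volume - water volume with soil
Step 2: V_solids = 85.3 - 55.8 = 29.5 mL
Step 3: Particle density = mass / V_solids = 76.1 / 29.5 = 2.58 g/cm^3

2.58


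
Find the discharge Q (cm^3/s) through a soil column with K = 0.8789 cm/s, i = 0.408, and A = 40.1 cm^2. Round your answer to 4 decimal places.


Step 1: Apply Darcy's law: Q = K * i * A
Step 2: Q = 0.8789 * 0.408 * 40.1
Step 3: Q = 14.3795 cm^3/s

14.3795


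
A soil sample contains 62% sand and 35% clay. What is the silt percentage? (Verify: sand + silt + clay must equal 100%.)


Step 1: sand + silt + clay = 100%
Step 2: silt = 100 - sand - clay
Step 3: silt = 100 - 62 - 35
Step 4: silt = 3%

3


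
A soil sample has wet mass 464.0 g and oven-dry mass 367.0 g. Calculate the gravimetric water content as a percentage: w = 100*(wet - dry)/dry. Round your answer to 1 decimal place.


Step 1: Water mass = wet - dry = 464.0 - 367.0 = 97.0 g
Step 2: w = 100 * water mass / dry mass
Step 3: w = 100 * 97.0 / 367.0 = 26.4%

26.4


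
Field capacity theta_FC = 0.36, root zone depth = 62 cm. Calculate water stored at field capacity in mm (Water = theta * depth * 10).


Step 1: Water (mm) = theta_FC * depth (cm) * 10
Step 2: Water = 0.36 * 62 * 10
Step 3: Water = 223.2 mm

223.2


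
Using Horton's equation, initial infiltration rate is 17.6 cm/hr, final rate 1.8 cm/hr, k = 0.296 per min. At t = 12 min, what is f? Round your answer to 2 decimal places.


Step 1: f = fc + (f0 - fc) * exp(-k * t)
Step 2: exp(-0.296 * 12) = 0.028667
Step 3: f = 1.8 + (17.6 - 1.8) * 0.028667
Step 4: f = 1.8 + 15.8 * 0.028667
Step 5: f = 2.25 cm/hr

2.25


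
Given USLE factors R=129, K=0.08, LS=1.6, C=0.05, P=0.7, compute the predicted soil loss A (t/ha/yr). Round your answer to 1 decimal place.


Step 1: A = R * K * LS * C * P
Step 2: R * K = 129 * 0.08 = 10.32
Step 3: (R*K) * LS = 10.32 * 1.6 = 16.512
Step 4: * C * P = 16.512 * 0.05 * 0.7 = 0.6
Step 5: A = 0.6 t/(ha*yr)

0.6


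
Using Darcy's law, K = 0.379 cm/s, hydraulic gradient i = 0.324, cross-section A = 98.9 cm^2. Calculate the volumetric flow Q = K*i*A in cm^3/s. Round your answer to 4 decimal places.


Step 1: Apply Darcy's law: Q = K * i * A
Step 2: Q = 0.379 * 0.324 * 98.9
Step 3: Q = 12.1445 cm^3/s

12.1445


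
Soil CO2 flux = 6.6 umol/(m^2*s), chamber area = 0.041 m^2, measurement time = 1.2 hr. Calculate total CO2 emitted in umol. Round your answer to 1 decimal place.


Step 1: Convert time to seconds: 1.2 hr * 3600 = 4320.0 s
Step 2: Total = flux * area * time_s
Step 3: Total = 6.6 * 0.041 * 4320.0
Step 4: Total = 1169.0 umol

1169.0


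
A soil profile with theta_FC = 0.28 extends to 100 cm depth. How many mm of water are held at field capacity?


Step 1: Water (mm) = theta_FC * depth (cm) * 10
Step 2: Water = 0.28 * 100 * 10
Step 3: Water = 280.0 mm

280.0


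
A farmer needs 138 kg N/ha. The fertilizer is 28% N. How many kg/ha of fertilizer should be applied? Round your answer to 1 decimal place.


Step 1: Fertilizer rate = target N / (N content / 100)
Step 2: Rate = 138 / (28 / 100)
Step 3: Rate = 138 / 0.28
Step 4: Rate = 492.9 kg/ha

492.9


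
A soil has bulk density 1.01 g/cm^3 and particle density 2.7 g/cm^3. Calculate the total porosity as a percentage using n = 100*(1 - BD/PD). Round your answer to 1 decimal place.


Step 1: Formula: n = 100 * (1 - BD / PD)
Step 2: n = 100 * (1 - 1.01 / 2.7)
Step 3: n = 100 * (1 - 0.37407)
Step 4: n = 62.6%

62.6


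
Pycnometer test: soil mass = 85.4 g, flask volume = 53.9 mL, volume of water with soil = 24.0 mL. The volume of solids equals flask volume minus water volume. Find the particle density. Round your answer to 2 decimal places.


Step 1: Volume of solids = flask volume - water volume with soil
Step 2: V_solids = 53.9 - 24.0 = 29.9 mL
Step 3: Particle density = mass / V_solids = 85.4 / 29.9 = 2.86 g/cm^3

2.86


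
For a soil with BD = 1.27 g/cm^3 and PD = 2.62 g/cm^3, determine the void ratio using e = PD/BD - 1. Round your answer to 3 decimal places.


Step 1: e = PD / BD - 1
Step 2: e = 2.62 / 1.27 - 1
Step 3: e = 2.06299 - 1
Step 4: e = 1.063

1.063


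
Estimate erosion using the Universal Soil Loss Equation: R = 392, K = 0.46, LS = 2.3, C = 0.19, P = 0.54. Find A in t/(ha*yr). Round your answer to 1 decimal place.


Step 1: A = R * K * LS * C * P
Step 2: R * K = 392 * 0.46 = 180.32
Step 3: (R*K) * LS = 180.32 * 2.3 = 414.736
Step 4: * C * P = 414.736 * 0.19 * 0.54 = 42.6
Step 5: A = 42.6 t/(ha*yr)

42.6


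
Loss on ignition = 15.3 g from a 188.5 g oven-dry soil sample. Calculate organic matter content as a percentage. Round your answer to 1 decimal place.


Step 1: OM% = 100 * LOI / sample mass
Step 2: OM = 100 * 15.3 / 188.5
Step 3: OM = 8.1%

8.1


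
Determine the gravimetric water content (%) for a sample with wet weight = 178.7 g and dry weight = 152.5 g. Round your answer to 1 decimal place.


Step 1: Water mass = wet - dry = 178.7 - 152.5 = 26.2 g
Step 2: w = 100 * water mass / dry mass
Step 3: w = 100 * 26.2 / 152.5 = 17.2%

17.2


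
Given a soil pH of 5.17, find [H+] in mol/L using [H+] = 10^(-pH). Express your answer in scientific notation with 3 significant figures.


Step 1: [H+] = 10^(-pH)
Step 2: [H+] = 10^(-5.17)
Step 3: [H+] = 6.76e-06 mol/L

6.76e-06


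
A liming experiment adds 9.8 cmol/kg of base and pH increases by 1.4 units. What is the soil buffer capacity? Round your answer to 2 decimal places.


Step 1: BC = change in base / change in pH
Step 2: BC = 9.8 / 1.4
Step 3: BC = 7.0 cmol/(kg*pH unit)

7.0


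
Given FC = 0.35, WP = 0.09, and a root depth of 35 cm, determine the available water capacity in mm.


Step 1: Available water = (FC - WP) * depth * 10
Step 2: AW = (0.35 - 0.09) * 35 * 10
Step 3: AW = 0.26 * 35 * 10
Step 4: AW = 91.0 mm

91.0


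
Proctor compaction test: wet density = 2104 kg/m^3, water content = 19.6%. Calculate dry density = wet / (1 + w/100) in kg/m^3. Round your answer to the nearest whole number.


Step 1: Dry density = wet density / (1 + w/100)
Step 2: Dry density = 2104 / (1 + 19.6/100)
Step 3: Dry density = 2104 / 1.196
Step 4: Dry density = 1759 kg/m^3

1759


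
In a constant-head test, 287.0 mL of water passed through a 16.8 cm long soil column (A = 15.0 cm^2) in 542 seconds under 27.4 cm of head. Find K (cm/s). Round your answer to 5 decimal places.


Step 1: K = Q * L / (A * t * h)
Step 2: Numerator = 287.0 * 16.8 = 4821.6
Step 3: Denominator = 15.0 * 542 * 27.4 = 222762.0
Step 4: K = 4821.6 / 222762.0 = 0.02164 cm/s

0.02164


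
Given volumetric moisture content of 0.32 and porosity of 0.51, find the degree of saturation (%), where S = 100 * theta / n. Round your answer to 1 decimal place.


Step 1: S = 100 * theta_v / n
Step 2: S = 100 * 0.32 / 0.51
Step 3: S = 62.7%

62.7


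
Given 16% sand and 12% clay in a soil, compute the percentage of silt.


Step 1: sand + silt + clay = 100%
Step 2: silt = 100 - sand - clay
Step 3: silt = 100 - 16 - 12
Step 4: silt = 72%

72


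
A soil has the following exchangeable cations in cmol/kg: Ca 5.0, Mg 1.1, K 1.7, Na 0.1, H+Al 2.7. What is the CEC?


Step 1: CEC = Ca + Mg + K + Na + (H+Al)
Step 2: CEC = 5.0 + 1.1 + 1.7 + 0.1 + 2.7
Step 3: CEC = 10.6 cmol/kg

10.6


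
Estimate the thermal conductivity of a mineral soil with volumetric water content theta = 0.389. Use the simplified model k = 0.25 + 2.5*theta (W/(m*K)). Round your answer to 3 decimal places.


Step 1: k = 0.25 + 2.5 * theta
Step 2: k = 0.25 + 2.5 * 0.389
Step 3: k = 0.25 + 0.973
Step 4: k = 1.223 W/(m*K)

1.223


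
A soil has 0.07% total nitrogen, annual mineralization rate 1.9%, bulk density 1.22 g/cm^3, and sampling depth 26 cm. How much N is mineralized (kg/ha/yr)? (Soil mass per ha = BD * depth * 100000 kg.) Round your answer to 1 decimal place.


Step 1: Soil mass per ha = BD * depth * 100000 = 1.22 * 26 * 100000 = 3172000 kg
Step 2: Total N pool = soil mass * N%/100 = 3172000 * 0.07/100 = 2220.4 kg/ha
Step 3: N mineralized = N pool * rate%/100 = 2220.4 * 1.9/100 = 42.2 kg/ha/yr

42.2


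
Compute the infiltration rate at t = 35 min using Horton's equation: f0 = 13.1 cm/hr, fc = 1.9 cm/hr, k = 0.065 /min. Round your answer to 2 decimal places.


Step 1: f = fc + (f0 - fc) * exp(-k * t)
Step 2: exp(-0.065 * 35) = 0.102797
Step 3: f = 1.9 + (13.1 - 1.9) * 0.102797
Step 4: f = 1.9 + 11.2 * 0.102797
Step 5: f = 3.05 cm/hr

3.05


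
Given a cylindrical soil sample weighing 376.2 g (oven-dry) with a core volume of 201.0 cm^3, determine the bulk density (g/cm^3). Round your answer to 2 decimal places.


Step 1: Identify the formula: BD = dry mass / volume
Step 2: Substitute values: BD = 376.2 / 201.0
Step 3: BD = 1.87 g/cm^3

1.87


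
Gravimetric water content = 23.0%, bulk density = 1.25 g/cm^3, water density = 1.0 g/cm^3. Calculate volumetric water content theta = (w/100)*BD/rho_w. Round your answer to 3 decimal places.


Step 1: theta = (w / 100) * BD / rho_w
Step 2: theta = (23.0 / 100) * 1.25 / 1.0
Step 3: theta = 0.23 * 1.25
Step 4: theta = 0.288

0.288


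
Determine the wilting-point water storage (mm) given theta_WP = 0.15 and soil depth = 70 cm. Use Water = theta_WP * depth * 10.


Step 1: Water (mm) = theta_WP * depth * 10
Step 2: Water = 0.15 * 70 * 10
Step 3: Water = 105.0 mm

105.0


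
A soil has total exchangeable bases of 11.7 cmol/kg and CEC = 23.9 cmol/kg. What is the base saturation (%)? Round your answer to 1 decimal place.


Step 1: BS = 100 * (sum of bases) / CEC
Step 2: BS = 100 * 11.7 / 23.9
Step 3: BS = 49.0%

49.0


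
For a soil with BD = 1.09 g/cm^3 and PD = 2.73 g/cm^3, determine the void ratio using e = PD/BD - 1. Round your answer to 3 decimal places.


Step 1: e = PD / BD - 1
Step 2: e = 2.73 / 1.09 - 1
Step 3: e = 2.50459 - 1
Step 4: e = 1.505

1.505


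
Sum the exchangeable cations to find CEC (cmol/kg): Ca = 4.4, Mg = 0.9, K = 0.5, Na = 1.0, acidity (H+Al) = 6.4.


Step 1: CEC = Ca + Mg + K + Na + (H+Al)
Step 2: CEC = 4.4 + 0.9 + 0.5 + 1.0 + 6.4
Step 3: CEC = 13.2 cmol/kg

13.2


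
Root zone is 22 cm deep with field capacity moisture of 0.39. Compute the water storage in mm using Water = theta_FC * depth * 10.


Step 1: Water (mm) = theta_FC * depth (cm) * 10
Step 2: Water = 0.39 * 22 * 10
Step 3: Water = 85.8 mm

85.8


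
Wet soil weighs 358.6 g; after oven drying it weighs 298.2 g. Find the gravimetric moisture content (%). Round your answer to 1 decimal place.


Step 1: Water mass = wet - dry = 358.6 - 298.2 = 60.4 g
Step 2: w = 100 * water mass / dry mass
Step 3: w = 100 * 60.4 / 298.2 = 20.3%

20.3


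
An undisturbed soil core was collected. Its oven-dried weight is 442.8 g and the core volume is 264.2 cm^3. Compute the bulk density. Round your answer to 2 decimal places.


Step 1: Identify the formula: BD = dry mass / volume
Step 2: Substitute values: BD = 442.8 / 264.2
Step 3: BD = 1.68 g/cm^3

1.68


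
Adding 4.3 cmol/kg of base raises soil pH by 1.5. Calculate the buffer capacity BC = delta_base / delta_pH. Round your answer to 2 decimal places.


Step 1: BC = change in base / change in pH
Step 2: BC = 4.3 / 1.5
Step 3: BC = 2.87 cmol/(kg*pH unit)

2.87


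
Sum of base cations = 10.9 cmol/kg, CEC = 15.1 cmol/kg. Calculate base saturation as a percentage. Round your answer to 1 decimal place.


Step 1: BS = 100 * (sum of bases) / CEC
Step 2: BS = 100 * 10.9 / 15.1
Step 3: BS = 72.2%

72.2


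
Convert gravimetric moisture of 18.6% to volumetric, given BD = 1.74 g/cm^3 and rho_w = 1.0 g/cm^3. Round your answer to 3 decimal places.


Step 1: theta = (w / 100) * BD / rho_w
Step 2: theta = (18.6 / 100) * 1.74 / 1.0
Step 3: theta = 0.186 * 1.74
Step 4: theta = 0.324

0.324


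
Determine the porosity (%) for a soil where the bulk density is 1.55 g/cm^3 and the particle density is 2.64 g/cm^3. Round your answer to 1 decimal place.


Step 1: Formula: n = 100 * (1 - BD / PD)
Step 2: n = 100 * (1 - 1.55 / 2.64)
Step 3: n = 100 * (1 - 0.58712)
Step 4: n = 41.3%

41.3


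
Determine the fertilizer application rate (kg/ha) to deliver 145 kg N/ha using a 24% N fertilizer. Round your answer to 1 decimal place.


Step 1: Fertilizer rate = target N / (N content / 100)
Step 2: Rate = 145 / (24 / 100)
Step 3: Rate = 145 / 0.24
Step 4: Rate = 604.2 kg/ha

604.2


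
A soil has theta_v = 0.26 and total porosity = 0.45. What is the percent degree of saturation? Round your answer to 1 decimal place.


Step 1: S = 100 * theta_v / n
Step 2: S = 100 * 0.26 / 0.45
Step 3: S = 57.8%

57.8


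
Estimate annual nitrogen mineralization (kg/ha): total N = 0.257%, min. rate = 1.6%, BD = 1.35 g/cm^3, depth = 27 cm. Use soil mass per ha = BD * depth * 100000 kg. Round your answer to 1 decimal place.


Step 1: Soil mass per ha = BD * depth * 100000 = 1.35 * 27 * 100000 = 3645000 kg
Step 2: Total N pool = soil mass * N%/100 = 3645000 * 0.257/100 = 9367.65 kg/ha
Step 3: N mineralized = N pool * rate%/100 = 9367.65 * 1.6/100 = 149.9 kg/ha/yr

149.9


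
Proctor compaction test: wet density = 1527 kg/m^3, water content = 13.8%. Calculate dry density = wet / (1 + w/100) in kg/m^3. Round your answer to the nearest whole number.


Step 1: Dry density = wet density / (1 + w/100)
Step 2: Dry density = 1527 / (1 + 13.8/100)
Step 3: Dry density = 1527 / 1.138
Step 4: Dry density = 1342 kg/m^3

1342


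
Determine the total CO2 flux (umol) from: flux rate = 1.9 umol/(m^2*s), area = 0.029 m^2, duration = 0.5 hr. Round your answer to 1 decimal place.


Step 1: Convert time to seconds: 0.5 hr * 3600 = 1800.0 s
Step 2: Total = flux * area * time_s
Step 3: Total = 1.9 * 0.029 * 1800.0
Step 4: Total = 99.2 umol

99.2


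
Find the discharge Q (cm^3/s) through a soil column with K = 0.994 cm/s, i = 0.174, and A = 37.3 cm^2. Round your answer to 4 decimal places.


Step 1: Apply Darcy's law: Q = K * i * A
Step 2: Q = 0.994 * 0.174 * 37.3
Step 3: Q = 6.4513 cm^3/s

6.4513


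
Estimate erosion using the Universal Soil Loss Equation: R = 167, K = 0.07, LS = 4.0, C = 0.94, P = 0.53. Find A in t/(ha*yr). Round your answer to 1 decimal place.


Step 1: A = R * K * LS * C * P
Step 2: R * K = 167 * 0.07 = 11.69
Step 3: (R*K) * LS = 11.69 * 4.0 = 46.76
Step 4: * C * P = 46.76 * 0.94 * 0.53 = 23.3
Step 5: A = 23.3 t/(ha*yr)

23.3


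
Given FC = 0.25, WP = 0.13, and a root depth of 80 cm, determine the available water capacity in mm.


Step 1: Available water = (FC - WP) * depth * 10
Step 2: AW = (0.25 - 0.13) * 80 * 10
Step 3: AW = 0.12 * 80 * 10
Step 4: AW = 96.0 mm

96.0


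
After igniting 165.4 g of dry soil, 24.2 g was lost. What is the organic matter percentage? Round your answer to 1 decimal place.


Step 1: OM% = 100 * LOI / sample mass
Step 2: OM = 100 * 24.2 / 165.4
Step 3: OM = 14.6%

14.6


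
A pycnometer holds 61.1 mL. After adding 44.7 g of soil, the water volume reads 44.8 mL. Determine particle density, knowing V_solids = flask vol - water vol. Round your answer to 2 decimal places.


Step 1: Volume of solids = flask volume - water volume with soil
Step 2: V_solids = 61.1 - 44.8 = 16.3 mL
Step 3: Particle density = mass / V_solids = 44.7 / 16.3 = 2.74 g/cm^3

2.74


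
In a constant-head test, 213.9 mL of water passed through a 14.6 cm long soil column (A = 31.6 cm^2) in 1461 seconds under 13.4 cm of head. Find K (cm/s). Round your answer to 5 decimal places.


Step 1: K = Q * L / (A * t * h)
Step 2: Numerator = 213.9 * 14.6 = 3122.94
Step 3: Denominator = 31.6 * 1461 * 13.4 = 618645.84
Step 4: K = 3122.94 / 618645.84 = 0.00505 cm/s

0.00505


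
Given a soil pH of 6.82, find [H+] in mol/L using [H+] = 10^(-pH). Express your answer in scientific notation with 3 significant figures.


Step 1: [H+] = 10^(-pH)
Step 2: [H+] = 10^(-6.82)
Step 3: [H+] = 1.51e-07 mol/L

1.51e-07


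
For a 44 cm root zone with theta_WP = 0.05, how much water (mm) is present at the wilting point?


Step 1: Water (mm) = theta_WP * depth * 10
Step 2: Water = 0.05 * 44 * 10
Step 3: Water = 22.0 mm

22.0


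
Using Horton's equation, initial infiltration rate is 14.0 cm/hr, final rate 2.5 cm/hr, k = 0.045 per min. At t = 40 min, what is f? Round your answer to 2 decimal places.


Step 1: f = fc + (f0 - fc) * exp(-k * t)
Step 2: exp(-0.045 * 40) = 0.165299
Step 3: f = 2.5 + (14.0 - 2.5) * 0.165299
Step 4: f = 2.5 + 11.5 * 0.165299
Step 5: f = 4.4 cm/hr

4.4
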